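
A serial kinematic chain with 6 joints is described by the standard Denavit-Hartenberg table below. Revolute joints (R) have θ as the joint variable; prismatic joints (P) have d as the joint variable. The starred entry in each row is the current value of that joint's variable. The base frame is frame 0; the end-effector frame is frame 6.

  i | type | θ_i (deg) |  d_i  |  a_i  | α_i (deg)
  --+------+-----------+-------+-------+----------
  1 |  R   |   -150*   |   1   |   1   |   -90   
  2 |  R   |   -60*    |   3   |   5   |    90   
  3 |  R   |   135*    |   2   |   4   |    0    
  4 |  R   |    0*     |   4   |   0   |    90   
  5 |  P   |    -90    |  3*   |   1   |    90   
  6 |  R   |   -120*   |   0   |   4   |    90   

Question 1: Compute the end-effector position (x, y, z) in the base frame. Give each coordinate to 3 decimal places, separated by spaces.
6.336 -2.693 6.096

after link 1: o_1 = (-0.8660, -0.5000, 1.0000)
after link 2: o_2 = (-1.5311, -4.3481, 5.3301)
after link 3: o_3 = (2.6079, -5.2244, 3.8806)
after link 4: o_4 = (5.6079, -3.4924, 5.8806)
after link 5: o_5 = (5.0000, -6.2928, 7.2178)
after link 6: o_6 = (6.3359, -2.6931, 6.0964)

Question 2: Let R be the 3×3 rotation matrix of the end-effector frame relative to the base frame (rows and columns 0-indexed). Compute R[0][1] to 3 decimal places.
-0.660

End-effector y-axis (col 1 of R) = (-0.6597,0.4356,0.6124)
R[0][1] = -0.6597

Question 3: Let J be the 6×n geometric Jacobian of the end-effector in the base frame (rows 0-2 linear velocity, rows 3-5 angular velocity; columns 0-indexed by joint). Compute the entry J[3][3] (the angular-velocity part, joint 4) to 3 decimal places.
axis z_3 = (0.7500,0.4330,0.5000); lever o_n−o_3 = (3.7280,2.5313,2.2158)
cross product → J_v[:, 3] = (-0.3062,0.2022,0.2842)
J_ω[:, 3] = z_3
entry J[3][3] = 0.7500

0.750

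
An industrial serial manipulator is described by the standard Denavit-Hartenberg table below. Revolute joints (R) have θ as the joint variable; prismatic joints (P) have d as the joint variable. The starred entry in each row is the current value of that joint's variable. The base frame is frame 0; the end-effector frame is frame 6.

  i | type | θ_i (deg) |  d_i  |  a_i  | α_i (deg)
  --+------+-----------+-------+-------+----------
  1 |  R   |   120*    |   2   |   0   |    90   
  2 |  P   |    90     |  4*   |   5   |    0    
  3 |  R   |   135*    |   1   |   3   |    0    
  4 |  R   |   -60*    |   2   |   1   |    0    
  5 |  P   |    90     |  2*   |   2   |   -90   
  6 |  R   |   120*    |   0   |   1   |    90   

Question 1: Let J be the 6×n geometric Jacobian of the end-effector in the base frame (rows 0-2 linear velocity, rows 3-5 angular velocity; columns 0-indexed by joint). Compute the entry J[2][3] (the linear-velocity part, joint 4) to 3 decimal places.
-1.354

axis z_3 = (0.8660,0.5000,0.0000); lever o_n−o_3 = (3.3912,0.3943,-1.1901)
cross product → J_v[:, 3] = (-0.5950,1.0306,-1.3542)
J_ω[:, 3] = z_3
entry J[2][3] = -1.3542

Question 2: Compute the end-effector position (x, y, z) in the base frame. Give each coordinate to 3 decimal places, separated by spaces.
after link 1: o_1 = (0.0000, 0.0000, 2.0000)
after link 2: o_2 = (3.4641, 2.0000, 7.0000)
after link 3: o_3 = (5.3908, 0.6629, 4.8787)
after link 4: o_4 = (7.6058, 0.8264, 5.1375)
after link 5: o_5 = (9.5967, 1.3781, 3.2056)
after link 6: o_6 = (8.7820, 1.0571, 3.6886)

8.782 1.057 3.689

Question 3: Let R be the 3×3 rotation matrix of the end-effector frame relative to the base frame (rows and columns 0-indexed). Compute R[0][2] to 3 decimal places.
End-effector z-axis (col 2 of R) = (-0.3209,-0.4441,-0.8365)
R[0][2] = -0.3209

-0.321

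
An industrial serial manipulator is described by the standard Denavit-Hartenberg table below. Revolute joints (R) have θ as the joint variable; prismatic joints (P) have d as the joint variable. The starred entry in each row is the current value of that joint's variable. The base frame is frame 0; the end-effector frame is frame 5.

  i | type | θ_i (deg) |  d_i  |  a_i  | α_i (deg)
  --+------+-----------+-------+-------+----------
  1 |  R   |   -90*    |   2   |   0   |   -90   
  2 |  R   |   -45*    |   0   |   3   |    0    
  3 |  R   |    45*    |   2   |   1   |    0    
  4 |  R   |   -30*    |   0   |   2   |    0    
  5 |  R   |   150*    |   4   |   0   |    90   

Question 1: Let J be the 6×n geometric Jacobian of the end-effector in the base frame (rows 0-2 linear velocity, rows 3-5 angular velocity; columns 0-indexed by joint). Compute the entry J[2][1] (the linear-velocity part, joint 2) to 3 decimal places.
-4.853

axis z_1 = (1.0000,0.0000,0.0000); lever o_n−o_1 = (6.0000,-4.8534,3.1213)
cross product → J_v[:, 1] = (0.0000,-3.1213,-4.8534)
J_ω[:, 1] = z_1
entry J[2][1] = -4.8534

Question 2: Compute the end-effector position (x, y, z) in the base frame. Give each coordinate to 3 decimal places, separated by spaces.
6.000 -4.853 5.121

after link 1: o_1 = (0.0000, 0.0000, 2.0000)
after link 2: o_2 = (0.0000, -2.1213, 4.1213)
after link 3: o_3 = (2.0000, -3.1213, 4.1213)
after link 4: o_4 = (2.0000, -4.8534, 5.1213)
after link 5: o_5 = (6.0000, -4.8534, 5.1213)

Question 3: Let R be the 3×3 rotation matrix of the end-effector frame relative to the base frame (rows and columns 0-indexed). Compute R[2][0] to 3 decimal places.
End-effector x-axis (col 0 of R) = (0.0000,0.5000,-0.8660)
R[2][0] = -0.8660

-0.866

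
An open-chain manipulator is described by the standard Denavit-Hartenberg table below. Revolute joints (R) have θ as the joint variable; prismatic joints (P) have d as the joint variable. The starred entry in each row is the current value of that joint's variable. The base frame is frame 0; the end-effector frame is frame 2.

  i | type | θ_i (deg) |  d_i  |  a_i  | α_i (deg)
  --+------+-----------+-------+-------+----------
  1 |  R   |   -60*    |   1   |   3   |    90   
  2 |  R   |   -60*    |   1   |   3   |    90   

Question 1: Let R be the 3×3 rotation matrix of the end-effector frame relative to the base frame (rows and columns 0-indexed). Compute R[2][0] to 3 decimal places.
-0.866

End-effector x-axis (col 0 of R) = (0.2500,-0.4330,-0.8660)
R[2][0] = -0.8660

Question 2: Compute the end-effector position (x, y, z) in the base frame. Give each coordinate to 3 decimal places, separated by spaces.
after link 1: o_1 = (1.5000, -2.5981, 1.0000)
after link 2: o_2 = (1.3840, -4.3971, -1.5981)

1.384 -4.397 -1.598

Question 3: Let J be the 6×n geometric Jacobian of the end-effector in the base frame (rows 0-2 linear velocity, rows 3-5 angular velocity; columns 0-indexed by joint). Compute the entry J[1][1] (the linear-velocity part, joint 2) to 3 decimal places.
-2.250

axis z_1 = (-0.8660,-0.5000,0.0000); lever o_n−o_1 = (-0.1160,-1.7990,-2.5981)
cross product → J_v[:, 1] = (1.2990,-2.2500,1.5000)
J_ω[:, 1] = z_1
entry J[1][1] = -2.2500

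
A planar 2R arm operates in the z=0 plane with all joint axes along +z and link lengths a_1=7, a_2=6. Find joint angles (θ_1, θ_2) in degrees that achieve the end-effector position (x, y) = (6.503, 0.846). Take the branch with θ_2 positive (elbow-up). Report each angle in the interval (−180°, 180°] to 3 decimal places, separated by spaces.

cos θ_2 = (43.0047−7²−6²)/(2·7·6) = -0.4999; θ_2 = 119.9963° (elbow-up)
β = atan2(0.8460,6.5030) = 7.4122°; ψ = atan2(5.1963,4.0003) = 52.4096°
θ_1 = β − ψ = -44.9974°

-44.997 119.996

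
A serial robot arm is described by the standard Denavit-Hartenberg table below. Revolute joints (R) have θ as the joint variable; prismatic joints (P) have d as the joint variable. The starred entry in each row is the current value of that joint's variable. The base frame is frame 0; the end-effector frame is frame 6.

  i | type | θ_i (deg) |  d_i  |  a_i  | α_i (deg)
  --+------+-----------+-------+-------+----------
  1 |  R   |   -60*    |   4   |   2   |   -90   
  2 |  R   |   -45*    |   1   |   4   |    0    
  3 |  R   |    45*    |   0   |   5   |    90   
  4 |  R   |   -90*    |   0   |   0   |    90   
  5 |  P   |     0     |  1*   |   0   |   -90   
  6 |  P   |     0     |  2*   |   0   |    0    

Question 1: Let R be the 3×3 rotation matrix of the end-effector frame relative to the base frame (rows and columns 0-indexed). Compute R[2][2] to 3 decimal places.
End-effector z-axis (col 2 of R) = (-0.0000,0.0000,1.0000)
R[2][2] = 1.0000

1.000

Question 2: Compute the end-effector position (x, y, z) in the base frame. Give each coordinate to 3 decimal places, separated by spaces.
5.280 -7.146 8.828

after link 1: o_1 = (1.0000, -1.7321, 4.0000)
after link 2: o_2 = (3.2802, -3.6815, 6.8284)
after link 3: o_3 = (5.7802, -8.0117, 6.8284)
after link 4: o_4 = (5.7802, -8.0117, 6.8284)
after link 5: o_5 = (5.2802, -7.1456, 6.8284)
after link 6: o_6 = (5.2802, -7.1456, 8.8284)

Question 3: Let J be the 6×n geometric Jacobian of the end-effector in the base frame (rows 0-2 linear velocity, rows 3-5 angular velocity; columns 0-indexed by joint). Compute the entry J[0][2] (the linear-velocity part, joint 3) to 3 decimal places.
axis z_2 = (0.8660,0.5000,0.0000); lever o_n−o_2 = (2.0000,-3.4641,2.0000)
cross product → J_v[:, 2] = (1.0000,-1.7321,-4.0000)
J_ω[:, 2] = z_2
entry J[0][2] = 1.0000

1.000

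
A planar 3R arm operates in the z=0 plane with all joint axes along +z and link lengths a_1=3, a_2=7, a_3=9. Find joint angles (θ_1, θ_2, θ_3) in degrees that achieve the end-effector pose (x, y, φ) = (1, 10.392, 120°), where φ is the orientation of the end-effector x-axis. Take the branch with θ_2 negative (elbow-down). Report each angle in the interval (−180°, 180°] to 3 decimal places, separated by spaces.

wrist centre = target − a_3·(cos φ, sin φ) = (5.5000, 2.5978)
cos θ_2 = (36.9984−3²−7²)/(2·3·7) = -0.5000; θ_2 = -120.0025° (elbow-down)
β = atan2(2.5978,5.5000) = 25.2824°; ψ = atan2(-6.0620,-0.5003) = -94.7176°
θ_1 = β − ψ = 120.0000°
θ_3 = φ − θ_1 − θ_2 = 120.0025° (wrapped to (-180°,180°])

120.000 -120.002 120.002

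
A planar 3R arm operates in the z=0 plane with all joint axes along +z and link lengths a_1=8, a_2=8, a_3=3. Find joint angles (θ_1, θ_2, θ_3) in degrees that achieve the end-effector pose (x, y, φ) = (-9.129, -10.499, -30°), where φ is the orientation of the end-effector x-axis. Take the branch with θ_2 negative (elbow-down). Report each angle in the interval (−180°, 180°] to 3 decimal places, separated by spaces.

wrist centre = target − a_3·(cos φ, sin φ) = (-11.7271, -8.9990)
cos θ_2 = (218.5063−8²−8²)/(2·8·8) = 0.7071; θ_2 = -45.0021° (elbow-down)
β = atan2(-8.9990,-11.7271) = -142.4985°; ψ = atan2(-5.6571,13.6566) = -22.5011°
θ_1 = β − ψ = -119.9974°
θ_3 = φ − θ_1 − θ_2 = 134.9995° (wrapped to (-180°,180°])

-119.997 -45.002 135.000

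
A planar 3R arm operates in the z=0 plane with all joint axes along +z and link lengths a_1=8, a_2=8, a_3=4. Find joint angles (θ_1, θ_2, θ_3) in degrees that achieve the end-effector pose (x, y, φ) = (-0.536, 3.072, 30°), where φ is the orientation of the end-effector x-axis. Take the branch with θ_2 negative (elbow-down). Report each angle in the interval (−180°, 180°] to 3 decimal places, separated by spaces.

-120.003 -149.999 -59.998

wrist centre = target − a_3·(cos φ, sin φ) = (-4.0001, 1.0720)
cos θ_2 = (17.1500−8²−8²)/(2·8·8) = -0.8660; θ_2 = -149.9989° (elbow-down)
β = atan2(1.0720,-4.0001) = 164.9976°; ψ = atan2(-4.0001,1.0719) = -74.9994°
θ_1 = β − ψ = 239.9971°
θ_3 = φ − θ_1 − θ_2 = -59.9982° (wrapped to (-180°,180°])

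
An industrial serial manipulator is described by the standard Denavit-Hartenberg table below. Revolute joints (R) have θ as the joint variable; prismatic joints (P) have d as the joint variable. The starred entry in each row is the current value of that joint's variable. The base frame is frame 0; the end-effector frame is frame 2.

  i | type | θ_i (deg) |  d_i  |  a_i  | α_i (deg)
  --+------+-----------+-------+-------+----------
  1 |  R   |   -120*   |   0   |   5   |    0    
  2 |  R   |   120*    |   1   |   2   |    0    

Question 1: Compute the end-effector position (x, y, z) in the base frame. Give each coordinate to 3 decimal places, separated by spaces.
-0.500 -4.330 1.000

after link 1: o_1 = (-2.5000, -4.3301, 0.0000)
after link 2: o_2 = (-0.5000, -4.3301, 1.0000)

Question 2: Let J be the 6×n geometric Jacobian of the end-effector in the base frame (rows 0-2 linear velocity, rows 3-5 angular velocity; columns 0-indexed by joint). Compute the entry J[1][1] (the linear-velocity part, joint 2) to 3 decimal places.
axis z_1 = (0.0000,0.0000,1.0000); lever o_n−o_1 = (2.0000,0.0000,1.0000)
cross product → J_v[:, 1] = (0.0000,2.0000,0.0000)
J_ω[:, 1] = z_1
entry J[1][1] = 2.0000

2.000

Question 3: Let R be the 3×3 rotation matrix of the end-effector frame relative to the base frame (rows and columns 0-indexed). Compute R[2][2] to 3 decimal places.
1.000

End-effector z-axis (col 2 of R) = (0.0000,0.0000,1.0000)
R[2][2] = 1.0000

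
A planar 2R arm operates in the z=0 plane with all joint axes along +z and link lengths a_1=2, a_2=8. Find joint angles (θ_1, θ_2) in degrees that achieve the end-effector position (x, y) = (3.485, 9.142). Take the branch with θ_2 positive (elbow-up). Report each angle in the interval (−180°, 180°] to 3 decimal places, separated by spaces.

45.025 29.969

cos θ_2 = (95.7214−2²−8²)/(2·2·8) = 0.8663; θ_2 = 29.9693° (elbow-up)
β = atan2(9.1420,3.4850) = 69.1328°; ψ = atan2(3.9963,8.9303) = 24.1083°
θ_1 = β − ψ = 45.0245°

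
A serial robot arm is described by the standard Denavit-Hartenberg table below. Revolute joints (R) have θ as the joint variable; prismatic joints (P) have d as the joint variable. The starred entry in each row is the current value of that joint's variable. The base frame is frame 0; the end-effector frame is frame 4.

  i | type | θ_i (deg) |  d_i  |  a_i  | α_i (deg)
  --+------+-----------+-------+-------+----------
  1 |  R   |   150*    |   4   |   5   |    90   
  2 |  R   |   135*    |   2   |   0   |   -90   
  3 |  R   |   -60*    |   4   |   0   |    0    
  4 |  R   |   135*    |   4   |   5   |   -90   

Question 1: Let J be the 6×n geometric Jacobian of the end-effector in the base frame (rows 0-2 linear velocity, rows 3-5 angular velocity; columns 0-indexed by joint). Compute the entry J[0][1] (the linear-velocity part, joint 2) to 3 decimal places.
axis z_1 = (0.5000,0.8660,0.0000); lever o_n−o_1 = (4.2766,-5.7365,-4.7418)
cross product → J_v[:, 1] = (-4.1065,2.3709,-6.5719)
J_ω[:, 1] = z_1
entry J[0][1] = -4.1065

-4.107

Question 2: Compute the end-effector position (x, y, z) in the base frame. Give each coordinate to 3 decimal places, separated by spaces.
after link 1: o_1 = (-4.3301, 2.5000, 4.0000)
after link 2: o_2 = (-3.3301, 4.2321, 4.0000)
after link 3: o_3 = (-0.8806, 2.8178, 1.1716)
after link 4: o_4 = (-0.0535, -3.2365, -0.7418)

-0.053 -3.236 -0.742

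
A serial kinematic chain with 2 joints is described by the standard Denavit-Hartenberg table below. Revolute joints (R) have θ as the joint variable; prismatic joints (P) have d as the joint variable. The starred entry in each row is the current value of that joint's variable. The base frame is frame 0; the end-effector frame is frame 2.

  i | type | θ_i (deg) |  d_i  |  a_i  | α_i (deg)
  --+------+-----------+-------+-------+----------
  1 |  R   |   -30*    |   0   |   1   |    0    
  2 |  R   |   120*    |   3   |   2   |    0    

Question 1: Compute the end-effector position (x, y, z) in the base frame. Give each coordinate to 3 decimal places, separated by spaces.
0.866 1.500 3.000

after link 1: o_1 = (0.8660, -0.5000, 0.0000)
after link 2: o_2 = (0.8660, 1.5000, 3.0000)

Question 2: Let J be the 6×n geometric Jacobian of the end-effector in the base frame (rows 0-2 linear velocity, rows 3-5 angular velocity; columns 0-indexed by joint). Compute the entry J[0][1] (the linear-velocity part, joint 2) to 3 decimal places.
axis z_1 = (0.0000,0.0000,1.0000); lever o_n−o_1 = (0.0000,2.0000,3.0000)
cross product → J_v[:, 1] = (-2.0000,0.0000,0.0000)
J_ω[:, 1] = z_1
entry J[0][1] = -2.0000

-2.000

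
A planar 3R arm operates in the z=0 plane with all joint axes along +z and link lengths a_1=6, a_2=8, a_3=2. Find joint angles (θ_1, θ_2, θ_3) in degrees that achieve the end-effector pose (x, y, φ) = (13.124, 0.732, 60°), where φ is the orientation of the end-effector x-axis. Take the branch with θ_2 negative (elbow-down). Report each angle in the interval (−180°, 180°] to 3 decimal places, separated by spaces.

30.003 -60.006 90.003

wrist centre = target − a_3·(cos φ, sin φ) = (12.1240, -1.0001)
cos θ_2 = (147.9915−6²−8²)/(2·6·8) = 0.4999; θ_2 = -60.0059° (elbow-down)
β = atan2(-1.0001,12.1240) = -4.7154°; ψ = atan2(-6.9286,9.9993) = -34.7185°
θ_1 = β − ψ = 30.0031°
θ_3 = φ − θ_1 − θ_2 = 90.0028° (wrapped to (-180°,180°])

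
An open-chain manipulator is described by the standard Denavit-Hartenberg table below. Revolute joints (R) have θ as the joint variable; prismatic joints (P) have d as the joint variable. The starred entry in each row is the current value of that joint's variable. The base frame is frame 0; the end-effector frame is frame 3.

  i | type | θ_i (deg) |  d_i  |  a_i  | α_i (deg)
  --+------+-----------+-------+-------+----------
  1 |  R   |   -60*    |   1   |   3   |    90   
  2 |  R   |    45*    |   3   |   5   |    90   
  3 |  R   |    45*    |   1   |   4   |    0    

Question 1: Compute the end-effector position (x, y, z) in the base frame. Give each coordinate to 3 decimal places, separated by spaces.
after link 1: o_1 = (1.5000, -2.5981, 1.0000)
after link 2: o_2 = (0.6697, -7.1599, 4.5355)
after link 3: o_3 = (-0.4262, -10.9186, 5.8284)

-0.426 -10.919 5.828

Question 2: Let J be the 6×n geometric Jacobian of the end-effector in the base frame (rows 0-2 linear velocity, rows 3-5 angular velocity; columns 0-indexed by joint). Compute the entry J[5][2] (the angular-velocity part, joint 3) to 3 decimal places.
axis z_2 = (0.3536,-0.6124,-0.7071); lever o_n−o_2 = (-1.0959,-3.7586,1.2929)
cross product → J_v[:, 2] = (-3.4495,0.3178,-2.0000)
J_ω[:, 2] = z_2
entry J[5][2] = -0.7071

-0.707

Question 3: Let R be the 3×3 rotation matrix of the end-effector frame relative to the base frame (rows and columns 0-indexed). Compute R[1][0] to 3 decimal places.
End-effector x-axis (col 0 of R) = (-0.3624,-0.7866,0.5000)
R[1][0] = -0.7866

-0.787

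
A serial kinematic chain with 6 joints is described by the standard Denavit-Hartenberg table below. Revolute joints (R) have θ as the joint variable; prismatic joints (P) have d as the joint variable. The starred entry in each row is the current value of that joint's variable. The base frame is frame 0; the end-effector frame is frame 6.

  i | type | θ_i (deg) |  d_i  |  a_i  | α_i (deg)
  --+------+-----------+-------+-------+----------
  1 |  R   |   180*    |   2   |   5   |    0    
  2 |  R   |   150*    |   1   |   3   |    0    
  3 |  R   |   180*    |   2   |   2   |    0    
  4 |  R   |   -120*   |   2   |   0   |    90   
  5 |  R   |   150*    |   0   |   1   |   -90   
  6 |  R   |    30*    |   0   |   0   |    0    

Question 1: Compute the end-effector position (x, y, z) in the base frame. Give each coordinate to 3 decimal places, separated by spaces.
after link 1: o_1 = (-5.0000, 0.0000, 2.0000)
after link 2: o_2 = (-2.4019, -1.5000, 3.0000)
after link 3: o_3 = (-4.1340, -0.5000, 5.0000)
after link 4: o_4 = (-4.1340, -0.5000, 7.0000)
after link 5: o_5 = (-4.8840, -0.9330, 7.5000)
after link 6: o_6 = (-4.8840, -0.9330, 7.5000)

-4.884 -0.933 7.500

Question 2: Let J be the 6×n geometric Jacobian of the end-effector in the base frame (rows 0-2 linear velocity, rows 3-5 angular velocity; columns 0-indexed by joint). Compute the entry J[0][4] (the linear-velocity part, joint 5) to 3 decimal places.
-0.433

axis z_4 = (0.5000,-0.8660,0.0000); lever o_n−o_4 = (-0.7500,-0.4330,0.5000)
cross product → J_v[:, 4] = (-0.4330,-0.2500,-0.8660)
J_ω[:, 4] = z_4
entry J[0][4] = -0.4330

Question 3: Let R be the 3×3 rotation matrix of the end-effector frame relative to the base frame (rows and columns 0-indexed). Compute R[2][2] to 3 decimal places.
End-effector z-axis (col 2 of R) = (-0.4330,-0.2500,-0.8660)
R[2][2] = -0.8660

-0.866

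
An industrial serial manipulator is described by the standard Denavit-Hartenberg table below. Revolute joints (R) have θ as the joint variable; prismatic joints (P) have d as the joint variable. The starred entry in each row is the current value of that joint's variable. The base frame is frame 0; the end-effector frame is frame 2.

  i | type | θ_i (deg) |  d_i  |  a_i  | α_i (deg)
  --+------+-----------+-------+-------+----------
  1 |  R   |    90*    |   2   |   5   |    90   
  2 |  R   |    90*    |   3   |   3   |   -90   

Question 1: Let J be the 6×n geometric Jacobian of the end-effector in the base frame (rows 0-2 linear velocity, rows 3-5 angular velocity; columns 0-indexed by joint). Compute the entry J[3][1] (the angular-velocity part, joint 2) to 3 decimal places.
axis z_1 = (1.0000,-0.0000,0.0000); lever o_n−o_1 = (3.0000,0.0000,3.0000)
cross product → J_v[:, 1] = (-0.0000,-3.0000,0.0000)
J_ω[:, 1] = z_1
entry J[3][1] = 1.0000

1.000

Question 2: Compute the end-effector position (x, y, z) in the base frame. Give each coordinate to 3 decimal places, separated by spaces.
after link 1: o_1 = (0.0000, 5.0000, 2.0000)
after link 2: o_2 = (3.0000, 5.0000, 5.0000)

3.000 5.000 5.000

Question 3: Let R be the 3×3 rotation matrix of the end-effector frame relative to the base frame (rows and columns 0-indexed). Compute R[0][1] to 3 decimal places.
End-effector y-axis (col 1 of R) = (-1.0000,0.0000,-0.0000)
R[0][1] = -1.0000

-1.000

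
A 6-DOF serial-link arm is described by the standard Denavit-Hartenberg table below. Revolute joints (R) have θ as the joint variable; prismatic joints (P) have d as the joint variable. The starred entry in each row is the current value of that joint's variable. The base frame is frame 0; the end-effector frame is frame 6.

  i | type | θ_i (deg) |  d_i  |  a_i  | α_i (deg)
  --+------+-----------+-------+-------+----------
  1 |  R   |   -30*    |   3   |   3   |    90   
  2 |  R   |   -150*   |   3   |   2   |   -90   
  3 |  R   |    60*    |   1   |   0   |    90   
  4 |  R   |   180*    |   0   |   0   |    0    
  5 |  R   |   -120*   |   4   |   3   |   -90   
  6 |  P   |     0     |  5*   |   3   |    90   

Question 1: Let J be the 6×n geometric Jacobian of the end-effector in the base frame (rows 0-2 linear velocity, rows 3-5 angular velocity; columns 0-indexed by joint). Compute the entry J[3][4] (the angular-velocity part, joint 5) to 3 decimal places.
-0.900

axis z_4 = (-0.8995,-0.0580,-0.4330); lever o_n−o_4 = (-0.3427,-3.4417,-8.0646)
cross product → J_v[:, 4] = (-1.0224,-7.1058,3.0760)
J_ω[:, 4] = z_4
entry J[3][4] = -0.8995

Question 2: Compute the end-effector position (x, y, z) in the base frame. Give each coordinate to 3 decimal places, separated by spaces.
-0.312 -6.924 -6.931

after link 1: o_1 = (2.5981, -1.5000, 3.0000)
after link 2: o_2 = (-0.4019, -3.2321, 2.0000)
after link 3: o_3 = (0.0311, -3.4821, 1.1340)
after link 4: o_4 = (0.0311, -3.4821, 1.1340)
after link 5: o_5 = (-2.3550, -2.9139, -3.2231)
after link 6: o_6 = (-0.3116, -6.9237, -6.9306)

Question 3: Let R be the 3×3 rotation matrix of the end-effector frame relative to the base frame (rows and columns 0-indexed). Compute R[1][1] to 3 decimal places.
End-effector y-axis (col 1 of R) = (0.1663,-0.9620,-0.2165)
R[1][1] = -0.9620

-0.962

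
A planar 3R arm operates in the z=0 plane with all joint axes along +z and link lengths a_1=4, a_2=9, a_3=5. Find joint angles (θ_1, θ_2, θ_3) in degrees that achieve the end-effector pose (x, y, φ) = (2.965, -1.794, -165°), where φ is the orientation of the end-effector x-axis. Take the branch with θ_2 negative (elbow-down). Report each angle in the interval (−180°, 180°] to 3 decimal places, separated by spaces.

wrist centre = target − a_3·(cos φ, sin φ) = (7.7946, -0.4999)
cos θ_2 = (61.0061−4²−9²)/(2·4·9) = -0.4999; θ_2 = -119.9944° (elbow-down)
β = atan2(-0.4999,7.7946) = -3.6696°; ψ = atan2(-7.7947,-0.4992) = -93.6647°
θ_1 = β − ψ = 89.9951°
θ_3 = φ − θ_1 − θ_2 = -135.0007° (wrapped to (-180°,180°])

89.995 -119.994 -135.001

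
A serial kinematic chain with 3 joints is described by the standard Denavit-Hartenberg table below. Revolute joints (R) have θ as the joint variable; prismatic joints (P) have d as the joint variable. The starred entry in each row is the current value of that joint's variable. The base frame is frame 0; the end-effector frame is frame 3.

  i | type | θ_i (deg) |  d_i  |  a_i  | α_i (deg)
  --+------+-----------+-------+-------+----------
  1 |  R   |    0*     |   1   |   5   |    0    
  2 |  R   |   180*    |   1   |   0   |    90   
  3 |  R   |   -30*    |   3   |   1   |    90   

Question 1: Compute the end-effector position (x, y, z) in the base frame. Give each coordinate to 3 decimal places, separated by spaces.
after link 1: o_1 = (5.0000, 0.0000, 1.0000)
after link 2: o_2 = (5.0000, 0.0000, 2.0000)
after link 3: o_3 = (4.1340, 3.0000, 1.5000)

4.134 3.000 1.500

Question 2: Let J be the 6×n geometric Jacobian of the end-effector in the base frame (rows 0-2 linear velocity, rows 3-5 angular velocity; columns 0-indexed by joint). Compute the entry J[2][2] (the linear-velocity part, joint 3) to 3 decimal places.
0.866

axis z_2 = (0.0000,1.0000,0.0000); lever o_n−o_2 = (-0.8660,3.0000,-0.5000)
cross product → J_v[:, 2] = (-0.5000,0.0000,0.8660)
J_ω[:, 2] = z_2
entry J[2][2] = 0.8660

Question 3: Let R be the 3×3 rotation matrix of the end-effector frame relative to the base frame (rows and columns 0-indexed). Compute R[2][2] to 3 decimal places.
End-effector z-axis (col 2 of R) = (0.5000,0.0000,-0.8660)
R[2][2] = -0.8660

-0.866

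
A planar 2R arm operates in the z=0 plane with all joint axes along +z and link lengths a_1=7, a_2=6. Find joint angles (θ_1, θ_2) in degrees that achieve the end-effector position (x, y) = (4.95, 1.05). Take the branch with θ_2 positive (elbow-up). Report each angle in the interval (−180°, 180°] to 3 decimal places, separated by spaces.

cos θ_2 = (25.6050−7²−6²)/(2·7·6) = -0.7071; θ_2 = 134.9981° (elbow-up)
β = atan2(1.0500,4.9500) = 11.9761°; ψ = atan2(4.2428,2.7575) = 56.9791°
θ_1 = β − ψ = -45.0029°

-45.003 134.998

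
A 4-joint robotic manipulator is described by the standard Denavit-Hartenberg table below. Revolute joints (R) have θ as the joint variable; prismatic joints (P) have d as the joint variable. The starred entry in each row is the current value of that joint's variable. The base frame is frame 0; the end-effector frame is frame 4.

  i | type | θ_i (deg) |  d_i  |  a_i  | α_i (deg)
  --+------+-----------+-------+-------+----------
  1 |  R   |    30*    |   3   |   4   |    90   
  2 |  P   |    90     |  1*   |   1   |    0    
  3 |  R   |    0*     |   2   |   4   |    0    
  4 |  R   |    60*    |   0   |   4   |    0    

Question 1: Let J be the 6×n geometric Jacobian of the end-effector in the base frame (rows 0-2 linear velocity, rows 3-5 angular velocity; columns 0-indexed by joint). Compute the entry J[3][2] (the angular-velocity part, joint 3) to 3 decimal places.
0.500

axis z_2 = (0.5000,-0.8660,0.0000); lever o_n−o_2 = (-2.0000,-3.4641,6.0000)
cross product → J_v[:, 2] = (-5.1962,-3.0000,-3.4641)
J_ω[:, 2] = z_2
entry J[3][2] = 0.5000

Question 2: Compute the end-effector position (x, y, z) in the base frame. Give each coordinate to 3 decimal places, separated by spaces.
1.964 -2.330 10.000

after link 1: o_1 = (3.4641, 2.0000, 3.0000)
after link 2: o_2 = (3.9641, 1.1340, 4.0000)
after link 3: o_3 = (4.9641, -0.5981, 8.0000)
after link 4: o_4 = (1.9641, -2.3301, 10.0000)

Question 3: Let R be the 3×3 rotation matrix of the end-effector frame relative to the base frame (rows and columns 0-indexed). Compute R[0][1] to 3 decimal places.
End-effector y-axis (col 1 of R) = (-0.4330,-0.2500,-0.8660)
R[0][1] = -0.4330

-0.433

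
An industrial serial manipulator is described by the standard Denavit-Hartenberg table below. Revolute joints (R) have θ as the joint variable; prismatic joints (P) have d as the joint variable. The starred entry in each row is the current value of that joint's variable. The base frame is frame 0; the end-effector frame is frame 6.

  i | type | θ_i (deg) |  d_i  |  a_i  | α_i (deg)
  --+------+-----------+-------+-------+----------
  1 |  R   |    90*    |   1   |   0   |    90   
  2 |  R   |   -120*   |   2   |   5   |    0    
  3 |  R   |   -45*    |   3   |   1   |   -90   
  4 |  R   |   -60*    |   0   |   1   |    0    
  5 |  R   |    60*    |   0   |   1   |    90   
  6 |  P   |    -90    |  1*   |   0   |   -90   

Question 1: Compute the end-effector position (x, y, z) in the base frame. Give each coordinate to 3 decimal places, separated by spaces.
6.866 -4.915 -3.977

after link 1: o_1 = (0.0000, 0.0000, 1.0000)
after link 2: o_2 = (2.0000, -2.5000, -3.3301)
after link 3: o_3 = (5.0000, -3.4659, -3.5889)
after link 4: o_4 = (5.8660, -3.9489, -3.7184)
after link 5: o_5 = (5.8660, -4.9148, -3.9772)
after link 6: o_6 = (6.8660, -4.9148, -3.9772)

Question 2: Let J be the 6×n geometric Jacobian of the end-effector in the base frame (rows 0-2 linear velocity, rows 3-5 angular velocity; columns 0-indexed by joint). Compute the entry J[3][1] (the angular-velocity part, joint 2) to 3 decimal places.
1.000

axis z_1 = (1.0000,-0.0000,0.0000); lever o_n−o_1 = (6.8660,-4.9148,-4.9772)
cross product → J_v[:, 1] = (0.0000,4.9772,-4.9148)
J_ω[:, 1] = z_1
entry J[3][1] = 1.0000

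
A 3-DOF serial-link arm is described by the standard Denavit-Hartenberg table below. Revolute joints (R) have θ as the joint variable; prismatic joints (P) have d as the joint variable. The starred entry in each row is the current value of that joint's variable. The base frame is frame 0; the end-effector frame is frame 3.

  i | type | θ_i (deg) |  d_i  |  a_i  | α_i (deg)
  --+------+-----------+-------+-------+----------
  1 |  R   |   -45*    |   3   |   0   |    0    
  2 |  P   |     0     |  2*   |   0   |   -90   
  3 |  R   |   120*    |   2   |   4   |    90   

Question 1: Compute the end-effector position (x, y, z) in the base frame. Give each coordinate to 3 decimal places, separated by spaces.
after link 1: o_1 = (0.0000, 0.0000, 3.0000)
after link 2: o_2 = (0.0000, 0.0000, 5.0000)
after link 3: o_3 = (0.0000, 2.8284, 1.5359)

0.000 2.828 1.536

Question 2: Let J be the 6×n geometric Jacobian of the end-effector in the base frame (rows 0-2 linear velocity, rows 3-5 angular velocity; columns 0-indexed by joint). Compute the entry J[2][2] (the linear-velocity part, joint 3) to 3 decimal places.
2.000

axis z_2 = (0.7071,0.7071,0.0000); lever o_n−o_2 = (0.0000,2.8284,-3.4641)
cross product → J_v[:, 2] = (-2.4495,2.4495,2.0000)
J_ω[:, 2] = z_2
entry J[2][2] = 2.0000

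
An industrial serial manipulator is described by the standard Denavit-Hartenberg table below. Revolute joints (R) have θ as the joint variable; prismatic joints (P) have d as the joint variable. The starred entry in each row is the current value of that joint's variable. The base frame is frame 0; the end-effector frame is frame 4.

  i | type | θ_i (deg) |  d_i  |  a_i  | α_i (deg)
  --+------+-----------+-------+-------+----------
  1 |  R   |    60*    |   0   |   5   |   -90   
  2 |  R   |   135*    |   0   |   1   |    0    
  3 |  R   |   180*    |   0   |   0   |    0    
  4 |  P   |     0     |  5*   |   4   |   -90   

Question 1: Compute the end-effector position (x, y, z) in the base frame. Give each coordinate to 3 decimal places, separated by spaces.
-0.769 8.667 2.121

after link 1: o_1 = (2.5000, 4.3301, 0.0000)
after link 2: o_2 = (2.1464, 3.7178, -0.7071)
after link 3: o_3 = (2.1464, 3.7178, -0.7071)
after link 4: o_4 = (-0.7695, 8.6672, 2.1213)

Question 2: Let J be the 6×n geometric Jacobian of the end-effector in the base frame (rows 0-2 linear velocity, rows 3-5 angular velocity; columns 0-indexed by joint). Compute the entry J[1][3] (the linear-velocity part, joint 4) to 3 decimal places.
prismatic axis z_3 = (-0.8660,0.5000,0.0000)
J_v[:, 3] = z_3; J_ω[:, 3] = (0,0,0)
entry J[1][3] = 0.5000

0.500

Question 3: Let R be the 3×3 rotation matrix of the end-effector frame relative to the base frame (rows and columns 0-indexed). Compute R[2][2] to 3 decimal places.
-0.707

End-effector z-axis (col 2 of R) = (0.3536,0.6124,-0.7071)
R[2][2] = -0.7071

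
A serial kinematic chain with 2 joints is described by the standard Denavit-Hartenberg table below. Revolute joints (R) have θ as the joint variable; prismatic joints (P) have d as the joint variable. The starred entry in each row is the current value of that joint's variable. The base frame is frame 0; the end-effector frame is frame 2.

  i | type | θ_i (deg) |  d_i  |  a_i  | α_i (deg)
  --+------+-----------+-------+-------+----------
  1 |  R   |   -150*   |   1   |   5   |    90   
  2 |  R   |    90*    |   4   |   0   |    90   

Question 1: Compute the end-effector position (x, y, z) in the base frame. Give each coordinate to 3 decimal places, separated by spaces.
after link 1: o_1 = (-4.3301, -2.5000, 1.0000)
after link 2: o_2 = (-6.3301, 0.9641, 1.0000)

-6.330 0.964 1.000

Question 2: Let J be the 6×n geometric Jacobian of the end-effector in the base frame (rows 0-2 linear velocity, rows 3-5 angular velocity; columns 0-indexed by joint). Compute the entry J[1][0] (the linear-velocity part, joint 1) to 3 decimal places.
-6.330

axis z_0 = ẑ; lever o_n−o_0 = (-6.3301,0.9641,1.0000)
cross product → J_v[:, 0] = (-0.9641,-6.3301,0.0000)
J_ω[:, 0] = z_0
entry J[1][0] = -6.3301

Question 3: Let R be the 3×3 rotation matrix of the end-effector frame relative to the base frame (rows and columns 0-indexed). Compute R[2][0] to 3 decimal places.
End-effector x-axis (col 0 of R) = (-0.0000,-0.0000,1.0000)
R[2][0] = 1.0000

1.000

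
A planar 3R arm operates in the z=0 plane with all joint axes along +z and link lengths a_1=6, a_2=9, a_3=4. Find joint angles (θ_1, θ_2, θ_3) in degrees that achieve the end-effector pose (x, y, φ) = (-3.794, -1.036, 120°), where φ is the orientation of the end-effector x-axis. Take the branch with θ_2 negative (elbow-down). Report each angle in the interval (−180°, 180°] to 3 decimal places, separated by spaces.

0.003 -150.000 -90.003

wrist centre = target − a_3·(cos φ, sin φ) = (-1.7940, -4.5001)
cos θ_2 = (23.4694−6²−9²)/(2·6·9) = -0.8660; θ_2 = -149.9999° (elbow-down)
β = atan2(-4.5001,-1.7940) = -111.7351°; ψ = atan2(-4.5000,-1.7942) = -111.7379°
θ_1 = β − ψ = 0.0028°
θ_3 = φ − θ_1 − θ_2 = -90.0029° (wrapped to (-180°,180°])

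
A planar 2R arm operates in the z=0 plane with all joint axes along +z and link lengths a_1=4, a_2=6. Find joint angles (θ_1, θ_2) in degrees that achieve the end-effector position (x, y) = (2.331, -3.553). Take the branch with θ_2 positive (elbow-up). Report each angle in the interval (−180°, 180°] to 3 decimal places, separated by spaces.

-150.008 135.003

cos θ_2 = (18.0574−4²−6²)/(2·4·6) = -0.7071; θ_2 = 135.0025° (elbow-up)
β = atan2(-3.5530,2.3310) = -56.7325°; ψ = atan2(4.2425,-0.2428) = 93.2759°
θ_1 = β − ψ = -150.0084°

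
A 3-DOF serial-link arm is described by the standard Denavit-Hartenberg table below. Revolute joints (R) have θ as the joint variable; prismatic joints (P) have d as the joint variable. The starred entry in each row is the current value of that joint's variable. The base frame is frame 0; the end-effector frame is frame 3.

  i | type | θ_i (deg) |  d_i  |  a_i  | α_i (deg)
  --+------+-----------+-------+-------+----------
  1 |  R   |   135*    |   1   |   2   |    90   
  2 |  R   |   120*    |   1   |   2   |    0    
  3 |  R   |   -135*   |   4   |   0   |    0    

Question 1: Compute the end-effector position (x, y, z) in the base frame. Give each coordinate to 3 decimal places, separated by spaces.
after link 1: o_1 = (-1.4142, 1.4142, 1.0000)
after link 2: o_2 = (-0.0000, 1.4142, 2.7321)
after link 3: o_3 = (2.8284, 4.2426, 2.7321)

2.828 4.243 2.732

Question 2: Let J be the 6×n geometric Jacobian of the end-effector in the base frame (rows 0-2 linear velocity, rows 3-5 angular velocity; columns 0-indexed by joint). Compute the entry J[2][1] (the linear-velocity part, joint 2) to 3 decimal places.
axis z_1 = (0.7071,0.7071,0.0000); lever o_n−o_1 = (4.2426,2.8284,1.7321)
cross product → J_v[:, 1] = (1.2247,-1.2247,-1.0000)
J_ω[:, 1] = z_1
entry J[2][1] = -1.0000

-1.000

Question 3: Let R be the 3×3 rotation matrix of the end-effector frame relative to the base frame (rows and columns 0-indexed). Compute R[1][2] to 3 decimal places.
0.707

End-effector z-axis (col 2 of R) = (0.7071,0.7071,0.0000)
R[1][2] = 0.7071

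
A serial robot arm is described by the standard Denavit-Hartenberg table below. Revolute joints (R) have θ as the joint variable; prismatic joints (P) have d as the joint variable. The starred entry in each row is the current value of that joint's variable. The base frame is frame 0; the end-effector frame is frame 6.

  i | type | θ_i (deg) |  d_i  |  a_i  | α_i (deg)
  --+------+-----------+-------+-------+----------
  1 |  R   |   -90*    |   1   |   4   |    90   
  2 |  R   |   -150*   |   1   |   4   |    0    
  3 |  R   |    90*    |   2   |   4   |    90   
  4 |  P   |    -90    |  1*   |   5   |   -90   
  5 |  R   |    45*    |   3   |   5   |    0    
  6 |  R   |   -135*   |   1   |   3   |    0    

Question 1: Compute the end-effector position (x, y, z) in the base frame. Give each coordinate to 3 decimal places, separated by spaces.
5.536 -4.134 -8.160

after link 1: o_1 = (0.0000, -4.0000, 1.0000)
after link 2: o_2 = (-1.0000, -0.5359, -1.0000)
after link 3: o_3 = (-3.0000, -2.5359, -4.4641)
after link 4: o_4 = (2.0000, -1.6699, -4.9641)
after link 5: o_5 = (5.5355, -6.2317, -5.7944)
after link 6: o_6 = (5.5355, -4.1337, -8.1604)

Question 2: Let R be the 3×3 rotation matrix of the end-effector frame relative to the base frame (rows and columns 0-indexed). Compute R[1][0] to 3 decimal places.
0.866

End-effector x-axis (col 0 of R) = (-0.0000,0.8660,-0.5000)
R[1][0] = 0.8660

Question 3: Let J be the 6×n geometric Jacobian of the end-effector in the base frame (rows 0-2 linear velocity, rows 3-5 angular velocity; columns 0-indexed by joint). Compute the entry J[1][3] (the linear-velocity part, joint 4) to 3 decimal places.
0.866

prismatic axis z_3 = (-0.0000,0.8660,-0.5000)
J_v[:, 3] = z_3; J_ω[:, 3] = (0,0,0)
entry J[1][3] = 0.8660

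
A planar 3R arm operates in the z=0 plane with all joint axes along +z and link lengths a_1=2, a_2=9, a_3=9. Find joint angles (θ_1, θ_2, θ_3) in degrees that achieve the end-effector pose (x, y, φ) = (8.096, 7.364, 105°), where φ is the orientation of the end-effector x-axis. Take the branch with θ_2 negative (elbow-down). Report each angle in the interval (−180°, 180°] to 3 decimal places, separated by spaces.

wrist centre = target − a_3·(cos φ, sin φ) = (10.4254, -1.3293)
cos θ_2 = (110.4555−2²−9²)/(2·2·9) = 0.7071; θ_2 = -45.0008° (elbow-down)
β = atan2(-1.3293,10.4254) = -7.2665°; ψ = atan2(-6.3640,8.3639) = -37.2674°
θ_1 = β − ψ = 30.0009°
θ_3 = φ − θ_1 − θ_2 = 119.9999° (wrapped to (-180°,180°])

30.001 -45.001 120.000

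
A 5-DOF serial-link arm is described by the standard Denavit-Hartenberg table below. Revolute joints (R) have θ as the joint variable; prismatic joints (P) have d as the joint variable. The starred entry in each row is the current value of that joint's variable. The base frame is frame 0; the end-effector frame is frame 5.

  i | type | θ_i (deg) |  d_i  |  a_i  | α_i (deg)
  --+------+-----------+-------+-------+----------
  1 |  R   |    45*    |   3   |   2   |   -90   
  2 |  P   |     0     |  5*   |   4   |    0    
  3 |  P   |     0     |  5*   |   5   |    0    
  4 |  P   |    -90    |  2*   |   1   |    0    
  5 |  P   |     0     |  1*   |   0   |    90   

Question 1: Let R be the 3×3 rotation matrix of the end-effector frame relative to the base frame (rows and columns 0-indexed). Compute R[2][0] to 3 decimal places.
1.000

End-effector x-axis (col 0 of R) = (0.0000,-0.0000,1.0000)
R[2][0] = 1.0000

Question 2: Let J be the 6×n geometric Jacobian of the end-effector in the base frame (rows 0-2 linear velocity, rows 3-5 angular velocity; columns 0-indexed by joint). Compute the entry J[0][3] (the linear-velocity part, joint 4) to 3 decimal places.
-0.707

prismatic axis z_3 = (-0.7071,0.7071,0.0000)
J_v[:, 3] = z_3; J_ω[:, 3] = (0,0,0)
entry J[0][3] = -0.7071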